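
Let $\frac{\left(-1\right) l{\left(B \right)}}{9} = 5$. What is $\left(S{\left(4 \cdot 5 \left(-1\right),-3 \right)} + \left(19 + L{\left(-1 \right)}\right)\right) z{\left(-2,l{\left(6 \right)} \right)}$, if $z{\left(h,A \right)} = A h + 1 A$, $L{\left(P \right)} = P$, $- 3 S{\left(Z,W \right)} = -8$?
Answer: $930$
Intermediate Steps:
$S{\left(Z,W \right)} = \frac{8}{3}$ ($S{\left(Z,W \right)} = \left(- \frac{1}{3}\right) \left(-8\right) = \frac{8}{3}$)
$l{\left(B \right)} = -45$ ($l{\left(B \right)} = \left(-9\right) 5 = -45$)
$z{\left(h,A \right)} = A + A h$ ($z{\left(h,A \right)} = A h + A = A + A h$)
$\left(S{\left(4 \cdot 5 \left(-1\right),-3 \right)} + \left(19 + L{\left(-1 \right)}\right)\right) z{\left(-2,l{\left(6 \right)} \right)} = \left(\frac{8}{3} + \left(19 - 1\right)\right) \left(- 45 \left(1 - 2\right)\right) = \left(\frac{8}{3} + 18\right) \left(\left(-45\right) \left(-1\right)\right) = \frac{62}{3} \cdot 45 = 930$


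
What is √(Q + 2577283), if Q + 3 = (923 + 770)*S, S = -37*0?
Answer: 8*√40270 ≈ 1605.4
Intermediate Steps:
S = 0
Q = -3 (Q = -3 + (923 + 770)*0 = -3 + 1693*0 = -3 + 0 = -3)
√(Q + 2577283) = √(-3 + 2577283) = √2577280 = 8*√40270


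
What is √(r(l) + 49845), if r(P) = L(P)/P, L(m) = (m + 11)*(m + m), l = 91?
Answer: 3*√5561 ≈ 223.72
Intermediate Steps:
L(m) = 2*m*(11 + m) (L(m) = (11 + m)*(2*m) = 2*m*(11 + m))
r(P) = 22 + 2*P (r(P) = (2*P*(11 + P))/P = 22 + 2*P)
√(r(l) + 49845) = √((22 + 2*91) + 49845) = √((22 + 182) + 49845) = √(204 + 49845) = √50049 = 3*√5561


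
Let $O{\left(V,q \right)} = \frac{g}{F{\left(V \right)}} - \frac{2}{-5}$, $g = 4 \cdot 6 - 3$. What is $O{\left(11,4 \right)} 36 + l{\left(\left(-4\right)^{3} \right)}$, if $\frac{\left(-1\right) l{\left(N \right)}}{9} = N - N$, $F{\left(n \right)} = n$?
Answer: $\frac{4572}{55} \approx 83.127$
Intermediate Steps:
$g = 21$ ($g = 24 - 3 = 21$)
$O{\left(V,q \right)} = \frac{2}{5} + \frac{21}{V}$ ($O{\left(V,q \right)} = \frac{21}{V} - \frac{2}{-5} = \frac{21}{V} - - \frac{2}{5} = \frac{21}{V} + \frac{2}{5} = \frac{2}{5} + \frac{21}{V}$)
$l{\left(N \right)} = 0$ ($l{\left(N \right)} = - 9 \left(N - N\right) = \left(-9\right) 0 = 0$)
$O{\left(11,4 \right)} 36 + l{\left(\left(-4\right)^{3} \right)} = \left(\frac{2}{5} + \frac{21}{11}\right) 36 + 0 = \frac{127}{55} \cdot 36 + 0 = \frac{4572}{55} + 0 = \frac{4572}{55}$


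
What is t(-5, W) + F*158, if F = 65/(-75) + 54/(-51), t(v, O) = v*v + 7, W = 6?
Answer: -69418/255 ≈ -272.23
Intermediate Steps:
t(v, O) = 7 + v² (t(v, O) = v² + 7 = 7 + v²)
F = -491/255 (F = 65*(-1/75) + 54*(-1/51) = -13/15 - 18/17 = -491/255 ≈ -1.9255)
t(-5, W) + F*158 = (7 + (-5)²) - 491/255*158 = (7 + 25) - 77578/255 = 32 - 77578/255 = -69418/255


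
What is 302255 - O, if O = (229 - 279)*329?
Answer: 318705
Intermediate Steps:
O = -16450 (O = -50*329 = -16450)
302255 - O = 302255 - 1*(-16450) = 302255 + 16450 = 318705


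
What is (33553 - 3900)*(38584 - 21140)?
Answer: 517266932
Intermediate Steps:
(33553 - 3900)*(38584 - 21140) = 29653*17444 = 517266932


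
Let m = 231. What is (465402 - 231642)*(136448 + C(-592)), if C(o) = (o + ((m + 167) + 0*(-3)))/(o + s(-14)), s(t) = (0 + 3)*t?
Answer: 10111081454880/317 ≈ 3.1896e+10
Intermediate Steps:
s(t) = 3*t
C(o) = (398 + o)/(-42 + o) (C(o) = (o + ((231 + 167) + 0*(-3)))/(o + 3*(-14)) = (o + (398 + 0))/(o - 42) = (o + 398)/(-42 + o) = (398 + o)/(-42 + o))
(465402 - 231642)*(136448 + C(-592)) = (465402 - 231642)*(136448 + (398 - 592)/(-42 - 592)) = 233760*(136448 - 194/(-634)) = 233760*(136448 - 1/634*(-194)) = 233760*(136448 + 97/317) = 233760*(43254113/317) = 10111081454880/317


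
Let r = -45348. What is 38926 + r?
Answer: -6422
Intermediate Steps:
38926 + r = 38926 - 45348 = -6422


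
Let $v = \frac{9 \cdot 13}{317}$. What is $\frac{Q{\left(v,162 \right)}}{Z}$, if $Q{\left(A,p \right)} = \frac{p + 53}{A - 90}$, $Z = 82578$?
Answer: $- \frac{68155}{2346288714} \approx -2.9048 \cdot 10^{-5}$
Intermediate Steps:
$v = \frac{117}{317}$ ($v = 117 \cdot \frac{1}{317} = \frac{117}{317} \approx 0.36909$)
$Q{\left(A,p \right)} = \frac{53 + p}{-90 + A}$
$\frac{Q{\left(v,162 \right)}}{Z} = \frac{\frac{1}{-90 + \frac{117}{317}} \left(53 + 162\right)}{82578} = \frac{1}{- \frac{28413}{317}} \cdot 215 \cdot \frac{1}{82578} = \left(- \frac{317}{28413}\right) 215 \cdot \frac{1}{82578} = \left(- \frac{68155}{28413}\right) \frac{1}{82578} = - \frac{68155}{2346288714}$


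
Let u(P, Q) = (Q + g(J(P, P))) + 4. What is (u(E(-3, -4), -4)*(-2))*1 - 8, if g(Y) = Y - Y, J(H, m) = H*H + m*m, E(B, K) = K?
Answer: -8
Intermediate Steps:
J(H, m) = H**2 + m**2
g(Y) = 0
u(P, Q) = 4 + Q (u(P, Q) = (Q + 0) + 4 = Q + 4 = 4 + Q)
(u(E(-3, -4), -4)*(-2))*1 - 8 = ((4 - 4)*(-2))*1 - 8 = (0*(-2))*1 - 8 = 0*1 - 8 = 0 - 8 = -8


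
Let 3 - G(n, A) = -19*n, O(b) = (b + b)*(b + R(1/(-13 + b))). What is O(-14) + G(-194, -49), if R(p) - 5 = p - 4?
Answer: -89585/27 ≈ -3318.0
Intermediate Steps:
R(p) = 1 + p (R(p) = 5 + (p - 4) = 5 + (-4 + p) = 1 + p)
O(b) = 2*b*(1 + b + 1/(-13 + b)) (O(b) = (b + b)*(b + (1 + 1/(-13 + b))) = (2*b)*(1 + b + 1/(-13 + b)) = 2*b*(1 + b + 1/(-13 + b)))
G(n, A) = 3 + 19*n (G(n, A) = 3 - (-19)*n = 3 + 19*n)
O(-14) + G(-194, -49) = 2*(-14)*(-12 - 14 - 14*(-13 - 14))/(-13 - 14) + (3 + 19*(-194)) = 2*(-14)*(-12 - 14 - 14*(-27))/(-27) + (3 - 3686) = 2*(-14)*(-1/27)*(-12 - 14 + 378) - 3683 = 2*(-14)*(-1/27)*352 - 3683 = 9856/27 - 3683 = -89585/27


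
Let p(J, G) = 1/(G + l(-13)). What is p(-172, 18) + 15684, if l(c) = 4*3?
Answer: 470521/30 ≈ 15684.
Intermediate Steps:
l(c) = 12
p(J, G) = 1/(12 + G) (p(J, G) = 1/(G + 12) = 1/(12 + G))
p(-172, 18) + 15684 = 1/(12 + 18) + 15684 = 1/30 + 15684 = 470521/30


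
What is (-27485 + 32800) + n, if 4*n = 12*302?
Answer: 6221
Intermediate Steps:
n = 906 (n = (12*302)/4 = (1/4)*3624 = 906)
(-27485 + 32800) + n = (-27485 + 32800) + 906 = 5315 + 906 = 6221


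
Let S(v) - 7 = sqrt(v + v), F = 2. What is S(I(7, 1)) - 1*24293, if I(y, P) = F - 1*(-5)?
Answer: -24286 + sqrt(14) ≈ -24282.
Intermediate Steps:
I(y, P) = 7 (I(y, P) = 2 - 1*(-5) = 2 + 5 = 7)
S(v) = 7 + sqrt(2)*sqrt(v) (S(v) = 7 + sqrt(v + v) = 7 + sqrt(2*v) = 7 + sqrt(2)*sqrt(v))
S(I(7, 1)) - 1*24293 = (7 + sqrt(2)*sqrt(7)) - 1*24293 = (7 + sqrt(14)) - 24293 = -24286 + sqrt(14)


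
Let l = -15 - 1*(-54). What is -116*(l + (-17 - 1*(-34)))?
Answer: -6496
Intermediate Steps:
l = 39 (l = -15 + 54 = 39)
-116*(l + (-17 - 1*(-34))) = -116*(39 + (-17 - 1*(-34))) = -116*(39 + (-17 + 34)) = -116*(39 + 17) = -116*56 = -6496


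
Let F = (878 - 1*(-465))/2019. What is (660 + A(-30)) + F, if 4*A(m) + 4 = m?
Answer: 2633443/4038 ≈ 652.17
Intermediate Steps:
A(m) = -1 + m/4
F = 1343/2019 (F = (878 + 465)*(1/2019) = 1343*(1/2019) = 1343/2019 ≈ 0.66518)
(660 + A(-30)) + F = (660 + (-1 + (¼)*(-30))) + 1343/2019 = (660 + (-1 - 15/2)) + 1343/2019 = (660 - 17/2) + 1343/2019 = 1303/2 + 1343/2019 = 2633443/4038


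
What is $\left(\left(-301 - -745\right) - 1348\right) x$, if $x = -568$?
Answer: $513472$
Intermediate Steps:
$\left(\left(-301 - -745\right) - 1348\right) x = \left(\left(-301 - -745\right) - 1348\right) \left(-568\right) = \left(\left(-301 + 745\right) - 1348\right) \left(-568\right) = \left(444 - 1348\right) \left(-568\right) = \left(-904\right) \left(-568\right) = 513472$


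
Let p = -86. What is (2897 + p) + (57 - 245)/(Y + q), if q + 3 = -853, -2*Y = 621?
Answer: 6558439/2333 ≈ 2811.2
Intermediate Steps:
Y = -621/2 (Y = -1/2*621 = -621/2 ≈ -310.50)
q = -856 (q = -3 - 853 = -856)
(2897 + p) + (57 - 245)/(Y + q) = (2897 - 86) + (57 - 245)/(-621/2 - 856) = 2811 - 188/(-2333/2) = 2811 - 188*(-2/2333) = 2811 + 376/2333 = 6558439/2333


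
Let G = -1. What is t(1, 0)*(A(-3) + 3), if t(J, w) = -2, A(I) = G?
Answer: -4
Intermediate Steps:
A(I) = -1
t(1, 0)*(A(-3) + 3) = -2*(-1 + 3) = -2*2 = -4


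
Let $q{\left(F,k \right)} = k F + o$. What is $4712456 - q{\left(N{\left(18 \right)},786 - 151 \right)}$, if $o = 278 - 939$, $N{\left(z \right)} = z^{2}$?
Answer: $4507377$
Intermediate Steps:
$o = -661$
$q{\left(F,k \right)} = -661 + F k$ ($q{\left(F,k \right)} = k F - 661 = F k - 661 = -661 + F k$)
$4712456 - q{\left(N{\left(18 \right)},786 - 151 \right)} = 4712456 - \left(-661 + 18^{2} \left(786 - 151\right)\right) = 4712456 - \left(-661 + 324 \cdot 635\right) = 4712456 - \left(-661 + 205740\right) = 4712456 - 205079 = 4507377$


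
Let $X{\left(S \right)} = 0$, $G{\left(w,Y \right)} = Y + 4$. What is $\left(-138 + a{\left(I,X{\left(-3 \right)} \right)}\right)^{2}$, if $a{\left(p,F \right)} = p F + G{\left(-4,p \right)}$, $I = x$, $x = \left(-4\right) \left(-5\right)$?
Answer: $12996$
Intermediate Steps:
$G{\left(w,Y \right)} = 4 + Y$
$x = 20$
$I = 20$
$a{\left(p,F \right)} = 4 + p + F p$ ($a{\left(p,F \right)} = p F + \left(4 + p\right) = F p + \left(4 + p\right) = 4 + p + F p$)
$\left(-138 + a{\left(I,X{\left(-3 \right)} \right)}\right)^{2} = \left(-138 + \left(4 + 20 + 0 \cdot 20\right)\right)^{2} = \left(-138 + \left(4 + 20 + 0\right)\right)^{2} = \left(-138 + 24\right)^{2} = \left(-114\right)^{2} = 12996$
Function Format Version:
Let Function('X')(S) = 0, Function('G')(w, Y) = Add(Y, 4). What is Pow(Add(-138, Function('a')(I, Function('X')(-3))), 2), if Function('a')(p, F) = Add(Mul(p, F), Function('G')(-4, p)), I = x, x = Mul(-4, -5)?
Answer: 12996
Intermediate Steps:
Function('G')(w, Y) = Add(4, Y)
x = 20
I = 20
Function('a')(p, F) = Add(4, p, Mul(F, p)) (Function('a')(p, F) = Add(Mul(p, F), Add(4, p)) = Add(Mul(F, p), Add(4, p)) = Add(4, p, Mul(F, p)))
Pow(Add(-138, Function('a')(I, Function('X')(-3))), 2) = Pow(Add(-138, Add(4, 20, Mul(0, 20))), 2) = Pow(Add(-138, Add(4, 20, 0)), 2) = Pow(Add(-138, 24), 2) = Pow(-114, 2) = 12996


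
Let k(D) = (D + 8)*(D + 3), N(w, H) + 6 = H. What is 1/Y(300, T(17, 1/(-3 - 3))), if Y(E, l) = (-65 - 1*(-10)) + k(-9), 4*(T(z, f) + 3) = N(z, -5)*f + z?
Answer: -1/49 ≈ -0.020408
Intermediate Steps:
N(w, H) = -6 + H
k(D) = (3 + D)*(8 + D) (k(D) = (8 + D)*(3 + D) = (3 + D)*(8 + D))
T(z, f) = -3 - 11*f/4 + z/4 (T(z, f) = -3 + ((-6 - 5)*f + z)/4 = -3 + (-11*f + z)/4 = -3 + (z - 11*f)/4 = -3 + (-11*f/4 + z/4) = -3 - 11*f/4 + z/4)
Y(E, l) = -49 (Y(E, l) = (-65 - 1*(-10)) + (24 + (-9)² + 11*(-9)) = (-65 + 10) + (24 + 81 - 99) = -55 + 6 = -49)
1/Y(300, T(17, 1/(-3 - 3))) = 1/(-49) = -1/49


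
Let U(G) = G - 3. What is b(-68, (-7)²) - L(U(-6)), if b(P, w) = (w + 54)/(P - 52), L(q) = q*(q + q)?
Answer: -19543/120 ≈ -162.86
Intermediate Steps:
U(G) = -3 + G
L(q) = 2*q² (L(q) = q*(2*q) = 2*q²)
b(P, w) = (54 + w)/(-52 + P)
b(-68, (-7)²) - L(U(-6)) = (54 + (-7)²)/(-52 - 68) - 2*(-3 - 6)² = (54 + 49)/(-120) - 2*(-9)² = -1/120*103 - 2*81 = -103/120 - 1*162 = -103/120 - 162 = -19543/120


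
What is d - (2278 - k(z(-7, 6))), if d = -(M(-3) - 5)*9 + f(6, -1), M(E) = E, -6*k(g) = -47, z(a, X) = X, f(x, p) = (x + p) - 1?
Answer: -13165/6 ≈ -2194.2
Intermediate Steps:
f(x, p) = -1 + p + x (f(x, p) = (p + x) - 1 = -1 + p + x)
k(g) = 47/6 (k(g) = -⅙*(-47) = 47/6)
d = 76 (d = -(-3 - 5)*9 + (-1 - 1 + 6) = -1*(-8)*9 + 4 = 8*9 + 4 = 72 + 4 = 76)
d - (2278 - k(z(-7, 6))) = 76 - (2278 - 1*47/6) = 76 - (2278 - 47/6) = 76 - 1*13621/6 = 76 - 13621/6 = -13165/6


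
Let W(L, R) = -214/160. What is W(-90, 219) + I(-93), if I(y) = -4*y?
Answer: 29653/80 ≈ 370.66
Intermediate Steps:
W(L, R) = -107/80 (W(L, R) = -214*1/160 = -107/80)
W(-90, 219) + I(-93) = -107/80 - 4*(-93) = -107/80 + 372 = 29653/80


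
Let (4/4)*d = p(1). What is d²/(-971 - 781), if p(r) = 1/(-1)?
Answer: -1/1752 ≈ -0.00057078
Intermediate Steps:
p(r) = -1
d = -1
d²/(-971 - 781) = (-1)²/(-971 - 781) = 1/(-1752) = 1*(-1/1752) = -1/1752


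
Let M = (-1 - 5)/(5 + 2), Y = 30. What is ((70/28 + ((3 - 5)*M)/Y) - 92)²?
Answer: 39200121/4900 ≈ 8000.0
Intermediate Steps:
M = -6/7 ≈ -0.85714
((70/28 + ((3 - 5)*M)/Y) - 92)² = ((70/28 + ((3 - 5)*(-6/7))/30) - 92)² = ((70*(1/28) - 2*(-6/7)*(1/30)) - 92)² = ((5/2 + (12/7)*(1/30)) - 92)² = ((5/2 + 2/35) - 92)² = (179/70 - 92)² = (-6261/70)² = 39200121/4900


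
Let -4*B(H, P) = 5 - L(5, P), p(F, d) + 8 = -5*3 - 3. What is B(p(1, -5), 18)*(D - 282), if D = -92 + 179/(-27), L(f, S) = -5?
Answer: 51385/54 ≈ 951.57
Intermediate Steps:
p(F, d) = -26 (p(F, d) = -8 + (-5*3 - 3) = -8 + (-15 - 3) = -8 - 18 = -26)
B(H, P) = -5/2 (B(H, P) = -(5 - 1*(-5))/4 = -(5 + 5)/4 = -¼*10 = -5/2)
D = -2663/27 (D = -92 + 179*(-1/27) = -92 - 179/27 = -2663/27 ≈ -98.630)
B(p(1, -5), 18)*(D - 282) = -5*(-2663/27 - 282)/2 = -5/2*(-10277/27) = 51385/54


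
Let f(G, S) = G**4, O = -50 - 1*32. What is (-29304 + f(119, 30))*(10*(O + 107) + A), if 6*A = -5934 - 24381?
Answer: -1925846846285/2 ≈ -9.6292e+11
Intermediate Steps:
O = -82 (O = -50 - 32 = -82)
A = -10105/2 (A = (-5934 - 24381)/6 = (1/6)*(-30315) = -10105/2 ≈ -5052.5)
(-29304 + f(119, 30))*(10*(O + 107) + A) = (-29304 + 119**4)*(10*(-82 + 107) - 10105/2) = (-29304 + 200533921)*(10*25 - 10105/2) = 200504617*(250 - 10105/2) = 200504617*(-9605/2) = -1925846846285/2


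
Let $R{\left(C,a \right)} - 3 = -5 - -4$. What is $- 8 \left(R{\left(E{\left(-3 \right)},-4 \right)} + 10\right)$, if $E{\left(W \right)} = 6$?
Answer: $-96$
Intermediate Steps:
$R{\left(C,a \right)} = 2$ ($R{\left(C,a \right)} = 3 - 1 = 2$)
$- 8 \left(R{\left(E{\left(-3 \right)},-4 \right)} + 10\right) = - 8 \left(2 + 10\right) = \left(-8\right) 12 = -96$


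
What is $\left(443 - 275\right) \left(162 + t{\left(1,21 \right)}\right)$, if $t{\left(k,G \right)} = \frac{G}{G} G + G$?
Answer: $34272$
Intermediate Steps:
$t{\left(k,G \right)} = 2 G$ ($t{\left(k,G \right)} = 1 G + G = G + G = 2 G$)
$\left(443 - 275\right) \left(162 + t{\left(1,21 \right)}\right) = \left(443 - 275\right) \left(162 + 2 \cdot 21\right) = 168 \left(162 + 42\right) = 168 \cdot 204 = 34272$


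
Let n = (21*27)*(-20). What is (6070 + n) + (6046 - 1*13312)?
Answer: -12536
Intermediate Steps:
n = -11340 (n = 567*(-20) = -11340)
(6070 + n) + (6046 - 1*13312) = (6070 - 11340) + (6046 - 1*13312) = -5270 + (6046 - 13312) = -5270 - 7266 = -12536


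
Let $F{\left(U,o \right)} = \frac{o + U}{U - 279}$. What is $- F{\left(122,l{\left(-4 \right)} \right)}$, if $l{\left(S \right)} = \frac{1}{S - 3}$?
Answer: $\frac{853}{1099} \approx 0.77616$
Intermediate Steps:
$l{\left(S \right)} = \frac{1}{-3 + S}$
$F{\left(U,o \right)} = \frac{U + o}{-279 + U}$
$- F{\left(122,l{\left(-4 \right)} \right)} = - \frac{122 + \frac{1}{-3 - 4}}{-279 + 122} = - \frac{122 + \frac{1}{-7}}{-157} = - \frac{\left(-1\right) \left(122 - \frac{1}{7}\right)}{157} = - \frac{\left(-1\right) 853}{157 \cdot 7} = \left(-1\right) \left(- \frac{853}{1099}\right) = \frac{853}{1099}$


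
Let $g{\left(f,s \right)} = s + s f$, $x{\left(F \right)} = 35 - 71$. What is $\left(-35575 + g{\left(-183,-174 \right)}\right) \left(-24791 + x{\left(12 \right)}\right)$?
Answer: $96999089$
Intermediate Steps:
$x{\left(F \right)} = -36$ ($x{\left(F \right)} = 35 - 71 = -36$)
$g{\left(f,s \right)} = s + f s$
$\left(-35575 + g{\left(-183,-174 \right)}\right) \left(-24791 + x{\left(12 \right)}\right) = \left(-35575 - 174 \left(1 - 183\right)\right) \left(-24791 - 36\right) = \left(-35575 - -31668\right) \left(-24827\right) = \left(-35575 + 31668\right) \left(-24827\right) = \left(-3907\right) \left(-24827\right) = 96999089$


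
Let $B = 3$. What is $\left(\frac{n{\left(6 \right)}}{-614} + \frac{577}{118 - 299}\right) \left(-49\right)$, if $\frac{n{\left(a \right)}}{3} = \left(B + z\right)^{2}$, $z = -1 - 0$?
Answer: $\frac{8733025}{55567} \approx 157.16$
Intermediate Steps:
$z = -1$ ($z = -1 + 0 = -1$)
$n{\left(a \right)} = 12$ ($n{\left(a \right)} = 3 \left(3 - 1\right)^{2} = 3 \cdot 2^{2} = 3 \cdot 4 = 12$)
$\left(\frac{n{\left(6 \right)}}{-614} + \frac{577}{118 - 299}\right) \left(-49\right) = \left(\frac{12}{-614} + \frac{577}{118 - 299}\right) \left(-49\right) = \left(12 \left(- \frac{1}{614}\right) + \frac{577}{-181}\right) \left(-49\right) = \left(- \frac{6}{307} + 577 \left(- \frac{1}{181}\right)\right) \left(-49\right) = \left(- \frac{6}{307} - \frac{577}{181}\right) \left(-49\right) = \left(- \frac{178225}{55567}\right) \left(-49\right) = \frac{8733025}{55567}$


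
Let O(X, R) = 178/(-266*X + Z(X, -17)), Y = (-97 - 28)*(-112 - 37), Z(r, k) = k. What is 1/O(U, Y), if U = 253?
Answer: -67315/178 ≈ -378.17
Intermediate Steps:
Y = 18625 (Y = -125*(-149) = 18625)
O(X, R) = 178/(-17 - 266*X) (O(X, R) = 178/(-266*X - 17) = 178/(-17 - 266*X))
1/O(U, Y) = 1/(-178/(17 + 266*253)) = 1/(-178/(17 + 67298)) = 1/(-178/67315) = -67315/178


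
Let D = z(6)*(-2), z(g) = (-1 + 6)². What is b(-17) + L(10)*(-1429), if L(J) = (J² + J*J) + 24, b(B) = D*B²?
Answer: -334546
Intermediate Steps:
z(g) = 25 (z(g) = 5² = 25)
D = -50 (D = 25*(-2) = -50)
b(B) = -50*B²
L(J) = 24 + 2*J² (L(J) = (J² + J²) + 24 = 2*J² + 24 = 24 + 2*J²)
b(-17) + L(10)*(-1429) = -50*(-17)² + (24 + 2*10²)*(-1429) = -50*289 + (24 + 2*100)*(-1429) = -14450 + (24 + 200)*(-1429) = -14450 + 224*(-1429) = -14450 - 320096 = -334546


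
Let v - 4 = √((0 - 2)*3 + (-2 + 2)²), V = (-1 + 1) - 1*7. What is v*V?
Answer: -28 - 7*I*√6 ≈ -28.0 - 17.146*I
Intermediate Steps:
V = -7 (V = 0 - 7 = -7)
v = 4 + I*√6 (v = 4 + √((0 - 2)*3 + (-2 + 2)²) = 4 + √(-2*3 + 0²) = 4 + √(-6 + 0) = 4 + √(-6) = 4 + I*√6 ≈ 4.0 + 2.4495*I)
v*V = (4 + I*√6)*(-7) = -28 - 7*I*√6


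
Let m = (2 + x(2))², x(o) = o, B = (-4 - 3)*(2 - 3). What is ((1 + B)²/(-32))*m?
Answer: -32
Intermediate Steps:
B = 7 (B = -7*(-1) = 7)
m = 16 (m = (2 + 2)² = 4² = 16)
((1 + B)²/(-32))*m = ((1 + 7)²/(-32))*16 = (8²*(-1/32))*16 = (64*(-1/32))*16 = -2*16 = -32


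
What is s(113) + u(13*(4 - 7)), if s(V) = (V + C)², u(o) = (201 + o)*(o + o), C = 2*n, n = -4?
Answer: -1611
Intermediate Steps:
C = -8 (C = 2*(-4) = -8)
u(o) = 2*o*(201 + o) (u(o) = (201 + o)*(2*o) = 2*o*(201 + o))
s(V) = (-8 + V)² (s(V) = (V - 8)² = (-8 + V)²)
s(113) + u(13*(4 - 7)) = (-8 + 113)² + 2*(13*(4 - 7))*(201 + 13*(4 - 7)) = 105² + 2*(13*(-3))*(201 + 13*(-3)) = 11025 + 2*(-39)*(201 - 39) = 11025 + 2*(-39)*162 = 11025 - 12636 = -1611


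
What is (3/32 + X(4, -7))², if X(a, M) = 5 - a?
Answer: 1225/1024 ≈ 1.1963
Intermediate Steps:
(3/32 + X(4, -7))² = (3/32 + (5 - 1*4))² = (3*(1/32) + (5 - 4))² = (3/32 + 1)² = (35/32)² = 1225/1024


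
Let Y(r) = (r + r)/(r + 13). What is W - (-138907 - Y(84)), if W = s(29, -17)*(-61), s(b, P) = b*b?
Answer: 8497950/97 ≈ 87608.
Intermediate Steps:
s(b, P) = b²
Y(r) = 2*r/(13 + r) (Y(r) = (2*r)/(13 + r) = 2*r/(13 + r))
W = -51301 (W = 29²*(-61) = 841*(-61) = -51301)
W - (-138907 - Y(84)) = -51301 - (-138907 - 2*84/(13 + 84)) = -51301 - (-138907 - 2*84/97) = -51301 - (-138907 - 1*168/97) = -51301 - (-138907 - 168/97) = -51301 - 1*(-13474147/97) = -51301 + 13474147/97 = 8497950/97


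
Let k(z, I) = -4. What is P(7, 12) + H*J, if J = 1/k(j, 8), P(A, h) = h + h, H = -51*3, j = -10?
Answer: 249/4 ≈ 62.250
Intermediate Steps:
H = -153
P(A, h) = 2*h
J = -¼ (J = 1/(-4) = -¼ ≈ -0.25000)
P(7, 12) + H*J = 2*12 - 153*(-¼) = 24 + 153/4 = 249/4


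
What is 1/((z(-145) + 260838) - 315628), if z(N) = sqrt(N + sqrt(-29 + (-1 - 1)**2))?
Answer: 1/(-54790 + sqrt(5)*sqrt(-29 + I)) ≈ -1.8252e-5 - 4.01e-9*I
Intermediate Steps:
z(N) = sqrt(N + 5*I) (z(N) = sqrt(N + sqrt(-29 + (-2)**2)) = sqrt(N + sqrt(-29 + 4)) = sqrt(N + sqrt(-25)) = sqrt(N + 5*I))
1/((z(-145) + 260838) - 315628) = 1/((sqrt(-145 + 5*I) + 260838) - 315628) = 1/((260838 + sqrt(-145 + 5*I)) - 315628) = 1/(-54790 + sqrt(-145 + 5*I))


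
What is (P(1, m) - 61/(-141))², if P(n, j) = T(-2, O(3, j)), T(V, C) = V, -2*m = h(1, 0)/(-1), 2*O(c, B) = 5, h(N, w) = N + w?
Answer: 48841/19881 ≈ 2.4567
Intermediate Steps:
O(c, B) = 5/2 (O(c, B) = (½)*5 = 5/2)
m = ½ (m = -(1 + 0)/(2*(-1)) = -(-1)/2 = -½*(-1) = ½ ≈ 0.50000)
P(n, j) = -2
(P(1, m) - 61/(-141))² = (-2 - 61/(-141))² = (-2 - 61*(-1/141))² = (-2 + 61/141)² = (-221/141)² = 48841/19881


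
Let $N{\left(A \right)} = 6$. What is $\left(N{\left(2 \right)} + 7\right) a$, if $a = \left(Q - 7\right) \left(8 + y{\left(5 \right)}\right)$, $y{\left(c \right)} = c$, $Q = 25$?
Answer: $3042$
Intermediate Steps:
$a = 234$ ($a = \left(25 - 7\right) \left(8 + 5\right) = 18 \cdot 13 = 234$)
$\left(N{\left(2 \right)} + 7\right) a = \left(6 + 7\right) 234 = 13 \cdot 234 = 3042$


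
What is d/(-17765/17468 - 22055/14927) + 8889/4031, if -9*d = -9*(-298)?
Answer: 2636349761063/21668620345 ≈ 121.67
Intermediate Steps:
d = -298 (d = -(-1)*(-298) = -⅑*2682 = -298)
d/(-17765/17468 - 22055/14927) + 8889/4031 = -298/(-17765/17468 - 22055/14927) + 8889/4031 = -298/(-17765*1/17468 - 22055*1/14927) + 8889*(1/4031) = -298/(-1615/1588 - 2005/1357) + 8889/4031 = -298/(-5375495/2154916) + 8889/4031 = -298*(-2154916/5375495) + 8889/4031 = 642164968/5375495 + 8889/4031 = 2636349761063/21668620345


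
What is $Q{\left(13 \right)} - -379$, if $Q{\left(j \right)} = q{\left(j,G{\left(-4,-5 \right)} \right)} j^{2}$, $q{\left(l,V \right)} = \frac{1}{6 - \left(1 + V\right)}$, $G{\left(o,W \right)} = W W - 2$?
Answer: $\frac{6653}{18} \approx 369.61$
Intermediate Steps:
$G{\left(o,W \right)} = -2 + W^{2}$ ($G{\left(o,W \right)} = W^{2} - 2 = -2 + W^{2}$)
$q{\left(l,V \right)} = \frac{1}{5 - V}$
$Q{\left(j \right)} = - \frac{j^{2}}{18}$ ($Q{\left(j \right)} = - \frac{1}{-5 - \left(2 - \left(-5\right)^{2}\right)} j^{2} = - \frac{1}{-5 + \left(-2 + 25\right)} j^{2} = - \frac{1}{-5 + 23} j^{2} = - \frac{1}{18} j^{2} = \left(-1\right) \frac{1}{18} j^{2} = - \frac{j^{2}}{18}$)
$Q{\left(13 \right)} - -379 = - \frac{13^{2}}{18} - -379 = \left(- \frac{1}{18}\right) 169 + 379 = - \frac{169}{18} + 379 = \frac{6653}{18}$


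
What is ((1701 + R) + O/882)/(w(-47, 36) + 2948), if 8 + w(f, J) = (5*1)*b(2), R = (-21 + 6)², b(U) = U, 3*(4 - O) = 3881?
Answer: 5092327/7805700 ≈ 0.65239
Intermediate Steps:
O = -3869/3 (O = 4 - ⅓*3881 = 4 - 3881/3 = -3869/3 ≈ -1289.7)
R = 225 (R = (-15)² = 225)
w(f, J) = 2 (w(f, J) = -8 + (5*1)*2 = -8 + 5*2 = -8 + 10 = 2)
((1701 + R) + O/882)/(w(-47, 36) + 2948) = ((1701 + 225) - 3869/3/882)/(2 + 2948) = (1926 - 3869/3*1/882)/2950 = (1926 - 3869/2646)*(1/2950) = (5092327/2646)*(1/2950) = 5092327/7805700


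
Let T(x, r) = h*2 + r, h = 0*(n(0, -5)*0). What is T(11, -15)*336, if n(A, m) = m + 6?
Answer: -5040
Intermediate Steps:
n(A, m) = 6 + m
h = 0 (h = 0*((6 - 5)*0) = 0*(1*0) = 0*0 = 0)
T(x, r) = r (T(x, r) = 0*2 + r = 0 + r = r)
T(11, -15)*336 = -15*336 = -5040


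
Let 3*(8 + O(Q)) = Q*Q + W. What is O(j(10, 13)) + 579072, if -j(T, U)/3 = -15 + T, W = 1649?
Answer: 1739066/3 ≈ 5.7969e+5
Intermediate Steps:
j(T, U) = 45 - 3*T (j(T, U) = -3*(-15 + T) = 45 - 3*T)
O(Q) = 1625/3 + Q²/3 (O(Q) = -8 + (Q*Q + 1649)/3 = -8 + (Q² + 1649)/3 = -8 + (1649 + Q²)/3 = -8 + (1649/3 + Q²/3) = 1625/3 + Q²/3)
O(j(10, 13)) + 579072 = (1625/3 + (45 - 3*10)²/3) + 579072 = (1625/3 + (45 - 30)²/3) + 579072 = (1625/3 + (⅓)*15²) + 579072 = (1625/3 + (⅓)*225) + 579072 = (1625/3 + 75) + 579072 = 1850/3 + 579072 = 1739066/3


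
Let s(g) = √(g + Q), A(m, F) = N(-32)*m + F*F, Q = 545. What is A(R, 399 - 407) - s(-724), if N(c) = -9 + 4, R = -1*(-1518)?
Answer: -7526 - I*√179 ≈ -7526.0 - 13.379*I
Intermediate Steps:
R = 1518
N(c) = -5
A(m, F) = F² - 5*m (A(m, F) = -5*m + F*F = -5*m + F² = F² - 5*m)
s(g) = √(545 + g) (s(g) = √(g + 545) = √(545 + g))
A(R, 399 - 407) - s(-724) = ((399 - 407)² - 5*1518) - √(545 - 724) = ((-8)² - 7590) - √(-179) = (64 - 7590) - I*√179 = -7526 - I*√179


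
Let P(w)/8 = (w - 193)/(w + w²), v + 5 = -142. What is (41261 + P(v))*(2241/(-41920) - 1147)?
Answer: -21290386376781311/449843520 ≈ -4.7328e+7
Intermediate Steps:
v = -147 (v = -5 - 142 = -147)
P(w) = 8*(-193 + w)/(w + w²) (P(w) = 8*((w - 193)/(w + w²)) = 8*((-193 + w)/(w + w²)) = 8*(-193 + w)/(w + w²))
(41261 + P(v))*(2241/(-41920) - 1147) = (41261 + 8*(-193 - 147)/(-147*(1 - 147)))*(2241/(-41920) - 1147) = (41261 + 8*(-1/147)*(-340)/(-146))*(2241*(-1/41920) - 1147) = (41261 + 8*(-1/147)*(-1/146)*(-340))*(-2241/41920 - 1147) = (41261 - 1360/10731)*(-48084481/41920) = (442770431/10731)*(-48084481/41920) = -21290386376781311/449843520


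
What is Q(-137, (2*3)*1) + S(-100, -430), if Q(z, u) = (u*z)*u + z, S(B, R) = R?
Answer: -5499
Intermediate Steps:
Q(z, u) = z + z*u**2 (Q(z, u) = z*u**2 + z = z + z*u**2)
Q(-137, (2*3)*1) + S(-100, -430) = -137*(1 + ((2*3)*1)**2) - 430 = -137*(1 + (6*1)**2) - 430 = -137*(1 + 6**2) - 430 = -137*(1 + 36) - 430 = -137*37 - 430 = -5069 - 430 = -5499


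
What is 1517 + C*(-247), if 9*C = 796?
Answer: -182959/9 ≈ -20329.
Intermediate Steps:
C = 796/9 (C = (⅑)*796 = 796/9 ≈ 88.444)
1517 + C*(-247) = 1517 + (796/9)*(-247) = 1517 - 196612/9 = -182959/9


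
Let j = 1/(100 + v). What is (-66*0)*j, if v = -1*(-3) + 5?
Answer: 0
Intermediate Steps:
v = 8 (v = 3 + 5 = 8)
j = 1/108 (j = 1/(100 + 8) = 1/108 ≈ 0.0092593)
(-66*0)*j = -66*0*(1/108) = 0*(1/108) = 0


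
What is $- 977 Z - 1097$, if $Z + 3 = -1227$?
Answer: $1200613$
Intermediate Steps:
$Z = -1230$ ($Z = -3 - 1227 = -1230$)
$- 977 Z - 1097 = \left(-977\right) \left(-1230\right) - 1097 = 1201710 - 1097 = 1200613$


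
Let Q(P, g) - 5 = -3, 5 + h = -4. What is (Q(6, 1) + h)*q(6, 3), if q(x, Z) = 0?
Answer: 0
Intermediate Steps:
h = -9 (h = -5 - 4 = -9)
Q(P, g) = 2 (Q(P, g) = 5 - 3 = 2)
(Q(6, 1) + h)*q(6, 3) = (2 - 9)*0 = -7*0 = 0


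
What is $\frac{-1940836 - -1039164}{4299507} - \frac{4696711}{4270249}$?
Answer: $- \frac{24043905777805}{18359965467243} \approx -1.3096$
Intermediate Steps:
$\frac{-1940836 - -1039164}{4299507} - \frac{4696711}{4270249} = \left(-1940836 + 1039164\right) \frac{1}{4299507} - \frac{4696711}{4270249} = \left(-901672\right) \frac{1}{4299507} - \frac{4696711}{4270249} = - \frac{901672}{4299507} - \frac{4696711}{4270249} = - \frac{24043905777805}{18359965467243}$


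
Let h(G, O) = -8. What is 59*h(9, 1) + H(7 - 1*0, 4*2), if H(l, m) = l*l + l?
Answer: -416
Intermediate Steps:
H(l, m) = l + l² (H(l, m) = l² + l = l + l²)
59*h(9, 1) + H(7 - 1*0, 4*2) = 59*(-8) + (7 - 1*0)*(1 + (7 - 1*0)) = -472 + (7 + 0)*(1 + (7 + 0)) = -472 + 7*(1 + 7) = -472 + 7*8 = -472 + 56 = -416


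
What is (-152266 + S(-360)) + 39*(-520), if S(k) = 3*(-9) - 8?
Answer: -172581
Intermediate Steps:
S(k) = -35 (S(k) = -27 - 8 = -35)
(-152266 + S(-360)) + 39*(-520) = (-152266 - 35) + 39*(-520) = -152301 - 20280 = -172581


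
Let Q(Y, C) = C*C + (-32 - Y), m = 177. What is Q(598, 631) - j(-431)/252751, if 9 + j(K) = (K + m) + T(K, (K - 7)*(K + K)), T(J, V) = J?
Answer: 100476358475/252751 ≈ 3.9753e+5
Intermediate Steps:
j(K) = 168 + 2*K (j(K) = -9 + ((K + 177) + K) = -9 + ((177 + K) + K) = -9 + (177 + 2*K) = 168 + 2*K)
Q(Y, C) = -32 + C² - Y (Q(Y, C) = C² + (-32 - Y) = -32 + C² - Y)
Q(598, 631) - j(-431)/252751 = (-32 + 631² - 1*598) - (168 + 2*(-431))/252751 = (-32 + 398161 - 598) - (168 - 862)/252751 = 397531 - (-694)/252751 = 397531 - 1*(-694/252751) = 397531 + 694/252751 = 100476358475/252751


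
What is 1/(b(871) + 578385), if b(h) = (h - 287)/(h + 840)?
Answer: 1711/989617319 ≈ 1.7290e-6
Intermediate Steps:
b(h) = (-287 + h)/(840 + h)
1/(b(871) + 578385) = 1/((-287 + 871)/(840 + 871) + 578385) = 1/(584/1711 + 578385) = 1/(989617319/1711) = 1711/989617319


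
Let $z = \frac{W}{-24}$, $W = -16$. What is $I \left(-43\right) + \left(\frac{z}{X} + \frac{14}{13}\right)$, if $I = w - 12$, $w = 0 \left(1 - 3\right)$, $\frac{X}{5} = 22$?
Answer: $\frac{1109143}{2145} \approx 517.08$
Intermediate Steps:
$X = 110$ ($X = 5 \cdot 22 = 110$)
$z = \frac{2}{3}$ ($z = - \frac{16}{-24} = \left(-16\right) \left(- \frac{1}{24}\right) = \frac{2}{3} \approx 0.66667$)
$w = 0$ ($w = 0 \left(-2\right) = 0$)
$I = -12$ ($I = 0 - 12 = -12$)
$I \left(-43\right) + \left(\frac{z}{X} + \frac{14}{13}\right) = \left(-12\right) \left(-43\right) + \left(\frac{2}{3 \cdot 110} + \frac{14}{13}\right) = 516 + \left(\frac{2}{3} \cdot \frac{1}{110} + 14 \cdot \frac{1}{13}\right) = 516 + \left(\frac{1}{165} + \frac{14}{13}\right) = 516 + \frac{2323}{2145} = \frac{1109143}{2145}$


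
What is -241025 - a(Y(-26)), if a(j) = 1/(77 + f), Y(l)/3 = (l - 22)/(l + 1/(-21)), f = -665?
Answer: -141722699/588 ≈ -2.4103e+5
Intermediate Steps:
Y(l) = 3*(-22 + l)/(-1/21 + l) (Y(l) = 3*((l - 22)/(l + 1/(-21))) = 3*((-22 + l)/(l - 1/21)) = 3*((-22 + l)/(-1/21 + l)) = 3*(-22 + l)/(-1/21 + l))
a(j) = -1/588 (a(j) = 1/(77 - 665) = 1/(-588) = -1/588)
-241025 - a(Y(-26)) = -241025 - 1*(-1/588) = -241025 + 1/588 = -141722699/588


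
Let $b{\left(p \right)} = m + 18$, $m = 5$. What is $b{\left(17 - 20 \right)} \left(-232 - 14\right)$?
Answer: $-5658$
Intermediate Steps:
$b{\left(p \right)} = 23$ ($b{\left(p \right)} = 5 + 18 = 23$)
$b{\left(17 - 20 \right)} \left(-232 - 14\right) = 23 \left(-232 - 14\right) = 23 \left(-246\right) = -5658$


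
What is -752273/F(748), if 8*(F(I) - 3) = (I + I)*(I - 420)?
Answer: -752273/61339 ≈ -12.264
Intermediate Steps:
F(I) = 3 + I*(-420 + I)/4 (F(I) = 3 + ((I + I)*(I - 420))/8 = 3 + ((2*I)*(-420 + I))/8 = 3 + (2*I*(-420 + I))/8 = 3 + I*(-420 + I)/4)
-752273/F(748) = -752273/(3 - 105*748 + (1/4)*748**2) = -752273/(3 - 78540 + (1/4)*559504) = -752273/(3 - 78540 + 139876) = -752273/61339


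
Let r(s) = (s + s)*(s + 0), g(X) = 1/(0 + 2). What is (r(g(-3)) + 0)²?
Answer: ¼ ≈ 0.25000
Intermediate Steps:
g(X) = ½ (g(X) = 1/2 = ½)
r(s) = 2*s² (r(s) = (2*s)*s = 2*s²)
(r(g(-3)) + 0)² = (2*(½)² + 0)² = (2*(¼) + 0)² = (½ + 0)² = (½)² = ¼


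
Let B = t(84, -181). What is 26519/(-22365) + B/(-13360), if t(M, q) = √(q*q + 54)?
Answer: -26519/22365 - √32815/13360 ≈ -1.1993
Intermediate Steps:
t(M, q) = √(54 + q²) (t(M, q) = √(q² + 54) = √(54 + q²))
B = √32815 (B = √(54 + (-181)²) = √(54 + 32761) = √32815 ≈ 181.15)
26519/(-22365) + B/(-13360) = 26519/(-22365) + √32815/(-13360) = 26519*(-1/22365) + √32815*(-1/13360) = -26519/22365 - √32815/13360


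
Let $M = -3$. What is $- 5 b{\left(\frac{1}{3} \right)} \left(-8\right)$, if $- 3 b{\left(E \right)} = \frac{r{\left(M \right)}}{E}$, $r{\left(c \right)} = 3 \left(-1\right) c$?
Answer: $-360$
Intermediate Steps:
$r{\left(c \right)} = - 3 c$
$b{\left(E \right)} = - \frac{3}{E}$ ($b{\left(E \right)} = - \frac{\left(-3\right) \left(-3\right) \frac{1}{E}}{3} = - \frac{9 \frac{1}{E}}{3} = - \frac{3}{E}$)
$- 5 b{\left(\frac{1}{3} \right)} \left(-8\right) = - 5 \left(- \frac{3}{\frac{1}{3}}\right) \left(-8\right) = - 5 \left(- 3 \frac{1}{\frac{1}{3}}\right) \left(-8\right) = - 5 \left(\left(-3\right) 3\right) \left(-8\right) = \left(-5\right) \left(-9\right) \left(-8\right) = 45 \left(-8\right) = -360$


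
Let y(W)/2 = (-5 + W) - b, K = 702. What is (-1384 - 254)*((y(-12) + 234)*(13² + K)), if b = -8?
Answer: -308166768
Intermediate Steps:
y(W) = 6 + 2*W (y(W) = 2*((-5 + W) - 1*(-8)) = 2*((-5 + W) + 8) = 2*(3 + W) = 6 + 2*W)
(-1384 - 254)*((y(-12) + 234)*(13² + K)) = (-1384 - 254)*(((6 + 2*(-12)) + 234)*(13² + 702)) = -1638*((6 - 24) + 234)*(169 + 702) = -1638*(-18 + 234)*871 = -353808*871 = -1638*188136 = -308166768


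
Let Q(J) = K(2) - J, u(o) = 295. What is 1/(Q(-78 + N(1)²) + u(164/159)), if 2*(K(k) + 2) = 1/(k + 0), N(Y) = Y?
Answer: 4/1481 ≈ 0.0027009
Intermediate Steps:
K(k) = -2 + 1/(2*k) (K(k) = -2 + 1/(2*(k + 0)) = -2 + 1/(2*k))
Q(J) = -7/4 - J (Q(J) = (-2 + (½)/2) - J = (-2 + (½)*(½)) - J = (-2 + ¼) - J = -7/4 - J)
1/(Q(-78 + N(1)²) + u(164/159)) = 1/((-7/4 - (-78 + 1²)) + 295) = 1/((-7/4 - (-78 + 1)) + 295) = 1/((-7/4 - 1*(-77)) + 295) = 1/((-7/4 + 77) + 295) = 1/(301/4 + 295) = 1/(1481/4) = 4/1481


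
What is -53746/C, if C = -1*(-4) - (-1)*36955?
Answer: -53746/36959 ≈ -1.4542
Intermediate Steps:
C = 36959 (C = 4 - 1*(-36955) = 4 + 36955 = 36959)
-53746/C = -53746/36959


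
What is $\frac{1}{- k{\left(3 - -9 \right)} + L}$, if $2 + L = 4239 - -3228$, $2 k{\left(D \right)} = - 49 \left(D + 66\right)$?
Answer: $\frac{1}{9376} \approx 0.00010666$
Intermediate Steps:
$k{\left(D \right)} = -1617 - \frac{49 D}{2}$ ($k{\left(D \right)} = \frac{\left(-49\right) \left(D + 66\right)}{2} = \frac{\left(-49\right) \left(66 + D\right)}{2} = \frac{-3234 - 49 D}{2} = -1617 - \frac{49 D}{2}$)
$L = 7465$ ($L = -2 + \left(4239 - -3228\right) = -2 + \left(4239 + 3228\right) = -2 + 7467 = 7465$)
$\frac{1}{- k{\left(3 - -9 \right)} + L} = \frac{1}{- (-1617 - \frac{49 \left(3 - -9\right)}{2}) + 7465} = \frac{1}{- (-1617 - \frac{49 \left(3 + 9\right)}{2}) + 7465} = \frac{1}{- (-1617 - 294) + 7465} = \frac{1}{\left(-1\right) \left(-1911\right) + 7465} = \frac{1}{1911 + 7465} = \frac{1}{9376}$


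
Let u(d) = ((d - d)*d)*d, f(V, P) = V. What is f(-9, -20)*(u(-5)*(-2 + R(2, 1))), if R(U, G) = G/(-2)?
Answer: 0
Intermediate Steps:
R(U, G) = -G/2 (R(U, G) = G*(-1/2) = -G/2)
u(d) = 0 (u(d) = (0*d)*d = 0*d = 0)
f(-9, -20)*(u(-5)*(-2 + R(2, 1))) = -0*(-2 - 1/2*1) = -0*(-2 - 1/2) = -0*(-5)/2 = -9*0 = 0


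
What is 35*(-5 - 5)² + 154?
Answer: 3654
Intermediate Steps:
35*(-5 - 5)² + 154 = 35*(-10)² + 154 = 35*100 + 154 = 3500 + 154 = 3654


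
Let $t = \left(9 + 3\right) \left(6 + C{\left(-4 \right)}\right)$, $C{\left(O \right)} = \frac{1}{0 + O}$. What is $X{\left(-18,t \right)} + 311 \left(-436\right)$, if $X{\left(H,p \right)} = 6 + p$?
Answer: $-135521$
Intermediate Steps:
$C{\left(O \right)} = \frac{1}{O}$
$t = 69$ ($t = \left(9 + 3\right) \left(6 + \frac{1}{-4}\right) = 12 \left(6 - \frac{1}{4}\right) = 12 \cdot \frac{23}{4} = 69$)
$X{\left(-18,t \right)} + 311 \left(-436\right) = \left(6 + 69\right) + 311 \left(-436\right) = 75 - 135596 = -135521$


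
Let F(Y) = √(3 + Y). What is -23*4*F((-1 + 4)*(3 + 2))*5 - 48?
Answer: -48 - 1380*√2 ≈ -1999.6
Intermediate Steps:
-23*4*F((-1 + 4)*(3 + 2))*5 - 48 = -23*4*√(3 + (-1 + 4)*(3 + 2))*5 - 48 = -23*4*√(3 + 3*5)*5 - 48 = -23*4*√(3 + 15)*5 - 48 = -23*4*√18*5 - 48 = -23*4*(3*√2)*5 - 48 = -23*12*√2*5 - 48 = -1380*√2 - 48 = -48 - 1380*√2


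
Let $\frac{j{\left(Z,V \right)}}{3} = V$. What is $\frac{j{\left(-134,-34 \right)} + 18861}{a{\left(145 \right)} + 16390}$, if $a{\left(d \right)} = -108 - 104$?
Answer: $\frac{18759}{16178} \approx 1.1595$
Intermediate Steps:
$a{\left(d \right)} = -212$
$j{\left(Z,V \right)} = 3 V$
$\frac{j{\left(-134,-34 \right)} + 18861}{a{\left(145 \right)} + 16390} = \frac{3 \left(-34\right) + 18861}{-212 + 16390} = \frac{-102 + 18861}{16178} = 18759 \cdot \frac{1}{16178} = \frac{18759}{16178}$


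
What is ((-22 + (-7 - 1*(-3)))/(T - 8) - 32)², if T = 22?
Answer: 56169/49 ≈ 1146.3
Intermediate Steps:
((-22 + (-7 - 1*(-3)))/(T - 8) - 32)² = ((-22 + (-7 - 1*(-3)))/(22 - 8) - 32)² = ((-22 + (-7 + 3))/14 - 32)² = ((-22 - 4)*(1/14) - 32)² = (-26*1/14 - 32)² = (-13/7 - 32)² = (-237/7)² = 56169/49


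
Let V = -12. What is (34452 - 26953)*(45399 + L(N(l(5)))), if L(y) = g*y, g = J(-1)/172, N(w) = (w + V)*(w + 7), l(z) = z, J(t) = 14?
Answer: 14637020637/43 ≈ 3.4040e+8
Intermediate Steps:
N(w) = (-12 + w)*(7 + w) (N(w) = (w - 12)*(w + 7) = (-12 + w)*(7 + w))
g = 7/86 (g = 14/172 = 14*(1/172) = 7/86 ≈ 0.081395)
L(y) = 7*y/86
(34452 - 26953)*(45399 + L(N(l(5)))) = (34452 - 26953)*(45399 + 7*(-84 + 5² - 5*5)/86) = 7499*(45399 + 7*(-84 + 25 - 25)/86) = 7499*(45399 + (7/86)*(-84)) = 7499*(45399 - 294/43) = 7499*(1951863/43) = 14637020637/43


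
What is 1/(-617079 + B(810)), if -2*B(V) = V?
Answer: -1/617484 ≈ -1.6195e-6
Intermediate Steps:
B(V) = -V/2
1/(-617079 + B(810)) = 1/(-617079 - ½*810) = 1/(-617079 - 405) = 1/(-617484) = -1/617484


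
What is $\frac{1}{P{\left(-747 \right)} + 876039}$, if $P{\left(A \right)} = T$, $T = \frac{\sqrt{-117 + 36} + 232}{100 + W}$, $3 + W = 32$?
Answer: $\frac{14578194927}{12771093523803250} - \frac{1161 i}{12771093523803250} \approx 1.1415 \cdot 10^{-6} - 9.0908 \cdot 10^{-14} i$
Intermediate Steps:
$W = 29$ ($W = -3 + 32 = 29$)
$T = \frac{232}{129} + \frac{3 i}{43}$ ($T = \frac{\sqrt{-117 + 36} + 232}{100 + 29} = \frac{\sqrt{-81} + 232}{129} = \left(9 i + 232\right) \frac{1}{129} = \left(232 + 9 i\right) \frac{1}{129} = \frac{232}{129} + \frac{3 i}{43} \approx 1.7985 + 0.069767 i$)
$P{\left(A \right)} = \frac{232}{129} + \frac{3 i}{43}$
$\frac{1}{P{\left(-747 \right)} + 876039} = \frac{1}{\left(\frac{232}{129} + \frac{3 i}{43}\right) + 876039} = \frac{1}{\frac{113009263}{129} + \frac{3 i}{43}} = \frac{16641 \left(\frac{113009263}{129} - \frac{3 i}{43}\right)}{12771093523803250}$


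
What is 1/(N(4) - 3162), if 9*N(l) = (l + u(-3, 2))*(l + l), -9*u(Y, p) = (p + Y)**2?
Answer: -81/255842 ≈ -0.00031660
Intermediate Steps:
u(Y, p) = -(Y + p)**2/9 (u(Y, p) = -(p + Y)**2/9 = -(Y + p)**2/9)
N(l) = 2*l*(-1/9 + l)/9 (N(l) = ((l - (-3 + 2)**2/9)*(l + l))/9 = ((l - 1/9*(-1)**2)*(2*l))/9 = ((l - 1/9*1)*(2*l))/9 = ((l - 1/9)*(2*l))/9 = ((-1/9 + l)*(2*l))/9 = (2*l*(-1/9 + l))/9 = 2*l*(-1/9 + l)/9)
1/(N(4) - 3162) = 1/((2/81)*4*(-1 + 9*4) - 3162) = 1/((2/81)*4*(-1 + 36) - 3162) = 1/((2/81)*4*35 - 3162) = 1/(280/81 - 3162) = 1/(-255842/81) = -81/255842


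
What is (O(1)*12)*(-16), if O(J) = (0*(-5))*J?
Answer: 0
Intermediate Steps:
O(J) = 0 (O(J) = 0*J = 0)
(O(1)*12)*(-16) = (0*12)*(-16) = 0*(-16) = 0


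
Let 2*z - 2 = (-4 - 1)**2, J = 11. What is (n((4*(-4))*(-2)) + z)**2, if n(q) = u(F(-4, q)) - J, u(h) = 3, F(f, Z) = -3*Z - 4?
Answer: 121/4 ≈ 30.250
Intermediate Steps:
F(f, Z) = -4 - 3*Z
z = 27/2 (z = 1 + (-4 - 1)**2/2 = 1 + (1/2)*(-5)**2 = 1 + (1/2)*25 = 1 + 25/2 = 27/2 ≈ 13.500)
n(q) = -8 (n(q) = 3 - 1*11 = 3 - 11 = -8)
(n((4*(-4))*(-2)) + z)**2 = (-8 + 27/2)**2 = (11/2)**2 = 121/4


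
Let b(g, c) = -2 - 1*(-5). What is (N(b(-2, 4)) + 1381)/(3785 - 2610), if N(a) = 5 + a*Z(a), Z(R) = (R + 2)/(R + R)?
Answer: 2777/2350 ≈ 1.1817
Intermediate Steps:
b(g, c) = 3 (b(g, c) = -2 + 5 = 3)
Z(R) = (2 + R)/(2*R) (Z(R) = (2 + R)/((2*R)) = (2 + R)*(1/(2*R)) = (2 + R)/(2*R))
N(a) = 6 + a/2 (N(a) = 5 + a*((2 + a)/(2*a)) = 5 + (1 + a/2) = 6 + a/2)
(N(b(-2, 4)) + 1381)/(3785 - 2610) = ((6 + (½)*3) + 1381)/(3785 - 2610) = ((6 + 3/2) + 1381)/1175 = (15/2 + 1381)*(1/1175) = (2777/2)*(1/1175) = 2777/2350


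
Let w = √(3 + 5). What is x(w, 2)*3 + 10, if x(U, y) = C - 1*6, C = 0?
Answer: -8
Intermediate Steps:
w = 2*√2 (w = √8 = 2*√2 ≈ 2.8284)
x(U, y) = -6 (x(U, y) = 0 - 1*6 = 0 - 6 = -6)
x(w, 2)*3 + 10 = -6*3 + 10 = -18 + 10 = -8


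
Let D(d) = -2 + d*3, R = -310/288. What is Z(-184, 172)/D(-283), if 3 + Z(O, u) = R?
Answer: 587/122544 ≈ 0.0047901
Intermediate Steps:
R = -155/144 (R = -310*1/288 = -155/144 ≈ -1.0764)
Z(O, u) = -587/144 (Z(O, u) = -3 - 155/144 = -587/144)
D(d) = -2 + 3*d
Z(-184, 172)/D(-283) = -587/(144*(-2 + 3*(-283))) = -587/(144*(-2 - 849)) = -587/144/(-851) = -587/144*(-1/851) = 587/122544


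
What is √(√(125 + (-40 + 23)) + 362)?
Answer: √(362 + 6*√3) ≈ 19.297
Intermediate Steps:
√(√(125 + (-40 + 23)) + 362) = √(√(125 - 17) + 362) = √(√108 + 362) = √(6*√3 + 362) = √(362 + 6*√3)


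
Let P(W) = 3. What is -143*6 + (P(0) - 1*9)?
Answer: -864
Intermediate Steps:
-143*6 + (P(0) - 1*9) = -143*6 + (3 - 1*9) = -858 + (3 - 9) = -858 - 6 = -864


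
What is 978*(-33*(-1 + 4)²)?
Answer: -290466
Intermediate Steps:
978*(-33*(-1 + 4)²) = 978*(-33*3²) = 978*(-33*9) = 978*(-297) = -290466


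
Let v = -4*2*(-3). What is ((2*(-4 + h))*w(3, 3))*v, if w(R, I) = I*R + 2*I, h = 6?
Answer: 1440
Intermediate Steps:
w(R, I) = 2*I + I*R
v = 24 (v = -8*(-3) = 24)
((2*(-4 + h))*w(3, 3))*v = ((2*(-4 + 6))*(3*(2 + 3)))*24 = ((2*2)*(3*5))*24 = (4*15)*24 = 60*24 = 1440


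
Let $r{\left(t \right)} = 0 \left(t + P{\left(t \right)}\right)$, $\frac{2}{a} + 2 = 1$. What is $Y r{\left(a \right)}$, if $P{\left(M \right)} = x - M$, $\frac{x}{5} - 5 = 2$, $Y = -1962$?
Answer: $0$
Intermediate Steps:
$a = -2$ ($a = \frac{2}{-2 + 1} = \frac{2}{-1} = 2 \left(-1\right) = -2$)
$x = 35$ ($x = 25 + 5 \cdot 2 = 25 + 10 = 35$)
$P{\left(M \right)} = 35 - M$
$r{\left(t \right)} = 0$ ($r{\left(t \right)} = 0 \left(t - \left(-35 + t\right)\right) = 0 \cdot 35 = 0$)
$Y r{\left(a \right)} = \left(-1962\right) 0 = 0$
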